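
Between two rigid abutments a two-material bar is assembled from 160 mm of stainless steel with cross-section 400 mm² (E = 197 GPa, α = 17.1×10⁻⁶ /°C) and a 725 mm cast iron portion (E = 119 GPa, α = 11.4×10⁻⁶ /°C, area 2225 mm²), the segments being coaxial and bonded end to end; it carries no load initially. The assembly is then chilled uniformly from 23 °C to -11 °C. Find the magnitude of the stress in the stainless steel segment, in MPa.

Free thermal contraction of the whole bar: Σ αᵢΔT Lᵢ = 17.1×10⁻⁶×34×160 + 11.4×10⁻⁶×34×725 = 0.374 mm.
Since the ends are fixed, an axial force P builds up, equal in every segment, with P · Σ Lᵢ/(AᵢEᵢ) = δ_free.
The series flexibility is Σ Lᵢ/(AᵢEᵢ) = 160/(400×197×10³) + 725/(2225×119×10³) = 4.769×10⁻⁶ mm/N.
Hence P = δ_free / Σ(L/AE) = 0.374/4.769×10⁻⁶ = 78.44 kN (tensile).
σ_{stainless steel} = P / A = 78440 / 400 = 196.1 MPa.

σ ≈ 196 MPa (tensile)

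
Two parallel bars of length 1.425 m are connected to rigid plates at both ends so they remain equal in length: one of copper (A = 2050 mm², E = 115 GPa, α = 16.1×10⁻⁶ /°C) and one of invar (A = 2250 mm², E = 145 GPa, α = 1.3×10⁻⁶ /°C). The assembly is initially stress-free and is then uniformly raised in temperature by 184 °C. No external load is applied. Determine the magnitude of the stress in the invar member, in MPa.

σ ≈ 166 MPa (tensile)

Equilibrium of a rigid end plate with no external load gives equal and opposite internal forces ±P in the two members. Since α_{copper} > α_{invar}, heating drives the copper into compression and the invar into tension.
Equating the net (thermal + elastic) strains gives |α₁ − α₂|·ΔT = P·[1/(A₁E₁) + 1/(A₂E₂)].
|α₁ − α₂|·ΔT = 14.8×10⁻⁶ × 184 = 0.002723.
1/(A₁E₁) + 1/(A₂E₂) = 1/(2050×115×10³) + 1/(2250×145×10³) = 7.307×10⁻⁹ N⁻¹.
So P = 0.002723 / 7.307×10⁻⁹ = 372.7 kN.
σ_{invar} = P/A₂ = 372700/2250 = 165.6 MPa, tensile.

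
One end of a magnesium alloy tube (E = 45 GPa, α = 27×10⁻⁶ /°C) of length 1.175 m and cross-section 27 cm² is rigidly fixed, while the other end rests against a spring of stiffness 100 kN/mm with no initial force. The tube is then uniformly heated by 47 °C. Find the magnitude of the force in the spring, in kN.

P ≈ 75.8 kN

The unrestrained thermal change is αΔT L = 27×10⁻⁶ × 47 × 1175 = 1.491 mm.
Let P be the compressive force at the spring. The tube shortens elastically by PL/(AE) and the spring compresses by P/k; together these equal δ_free.
P [ L/(AE) + 1/k ] = δ_free → P [ 1175/(2700×45×10³) + 1/(100×10³) ] = 1.491.
P = 1.491 / 1.967×10⁻⁵ = 75800 N.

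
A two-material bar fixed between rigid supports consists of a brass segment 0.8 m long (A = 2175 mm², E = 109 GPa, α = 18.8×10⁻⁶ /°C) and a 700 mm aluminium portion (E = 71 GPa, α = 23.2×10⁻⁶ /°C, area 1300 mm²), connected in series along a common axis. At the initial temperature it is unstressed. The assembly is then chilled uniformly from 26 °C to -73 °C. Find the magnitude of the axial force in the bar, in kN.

P ≈ 283 kN (tensile)

If the supports were absent, the total length change would be Σ αᵢΔT Lᵢ = 18.8×10⁻⁶×99×800 + 23.2×10⁻⁶×99×700 = 3.097 mm.
The walls prevent any net length change, so an axial force P (same in every segment) develops. Compatibility: P · Σ Lᵢ/(AᵢEᵢ) = δ_free.
The series flexibility is Σ Lᵢ/(AᵢEᵢ) = 800/(2175×109×10³) + 700/(1300×71×10³) = 1.096×10⁻⁵ mm/N.
So P = 3.097 / 1.096×10⁻⁵ = 282.6 kN, tensile.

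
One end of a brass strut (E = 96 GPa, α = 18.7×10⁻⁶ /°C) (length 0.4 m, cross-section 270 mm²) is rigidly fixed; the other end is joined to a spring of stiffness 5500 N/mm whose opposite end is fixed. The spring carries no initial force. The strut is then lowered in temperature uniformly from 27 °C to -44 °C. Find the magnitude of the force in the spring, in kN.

The unrestrained thermal change is αΔT L = 18.7×10⁻⁶ × 71 × 400 = 0.5311 mm.
With a force P in the spring, the elastic change of the strut is PL/(AE) and that of the spring is P/k; compatibility requires their sum to equal δ_free.
P [ L/(AE) + 1/k ] = δ_free → P [ 400/(270×96×10³) + 1/(5500) ] = 0.5311.
P = 0.5311 / 0.0001973 = 2692 N.

P ≈ 2.69 kN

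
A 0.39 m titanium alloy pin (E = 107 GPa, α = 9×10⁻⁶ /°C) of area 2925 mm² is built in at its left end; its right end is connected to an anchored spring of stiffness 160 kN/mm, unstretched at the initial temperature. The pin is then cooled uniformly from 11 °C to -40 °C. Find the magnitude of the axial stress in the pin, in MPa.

Free thermal contraction: δ_free = αΔT L = 9×10⁻⁶ × 51 × 390 = 0.179 mm.
With a force P in the spring, the elastic change of the pin is PL/(AE) and that of the spring is P/k; compatibility requires their sum to equal δ_free.
P [ L/(AE) + 1/k ] = δ_free → P [ 390/(2925×107×10³) + 1/(160×10³) ] = 0.179.
P = 0.179 / 7.496×10⁻⁶ = 23880 N.
σ = P/A = 23880/2925 = 8.164 MPa.

σ ≈ 8.16 MPa (tensile)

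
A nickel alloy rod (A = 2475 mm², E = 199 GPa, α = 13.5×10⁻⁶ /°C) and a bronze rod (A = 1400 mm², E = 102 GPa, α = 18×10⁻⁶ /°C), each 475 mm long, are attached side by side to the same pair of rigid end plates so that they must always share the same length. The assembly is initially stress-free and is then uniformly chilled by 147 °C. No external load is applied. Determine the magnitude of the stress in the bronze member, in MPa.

σ ≈ 52.3 MPa (tensile)

The bronze has the larger α, so on cooling it would change length more than the nickel alloy if both were free. The rigid plates force a common final length, so the bronze is put into tension and the nickel alloy into compression, with equal and opposite forces P (no external load).
Compatibility of the two members (thermal + elastic change equal): (α₁ − α₂)ΔT = P·[1/(A₁E₁) + 1/(A₂E₂)].
|α₁ − α₂|·ΔT = 4.5×10⁻⁶ × 147 = 0.0006615.
1/(A₁E₁) + 1/(A₂E₂) = 1/(2475×199×10³) + 1/(1400×102×10³) = 9.033×10⁻⁹ N⁻¹.
So P = 0.0006615 / 9.033×10⁻⁹ = 73.23 kN.
σ_{bronze} = P/A₂ = 73230/1400 = 52.31 MPa, tensile.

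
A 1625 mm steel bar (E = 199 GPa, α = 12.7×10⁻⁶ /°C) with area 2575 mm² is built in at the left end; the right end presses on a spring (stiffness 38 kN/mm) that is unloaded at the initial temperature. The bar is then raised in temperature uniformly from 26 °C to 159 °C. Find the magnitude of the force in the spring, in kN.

P ≈ 93.1 kN

Free thermal expansion: δ_free = αΔT L = 12.7×10⁻⁶ × 133 × 1625 = 2.745 mm.
Let P be the compressive force at the spring. The bar shortens elastically by PL/(AE) and the spring compresses by P/k; together these equal δ_free.
P [ L/(AE) + 1/k ] = δ_free → P [ 1625/(2575×199×10³) + 1/(38×10³) ] = 2.745.
P = 2.745 / 2.949×10⁻⁵ = 93080 N.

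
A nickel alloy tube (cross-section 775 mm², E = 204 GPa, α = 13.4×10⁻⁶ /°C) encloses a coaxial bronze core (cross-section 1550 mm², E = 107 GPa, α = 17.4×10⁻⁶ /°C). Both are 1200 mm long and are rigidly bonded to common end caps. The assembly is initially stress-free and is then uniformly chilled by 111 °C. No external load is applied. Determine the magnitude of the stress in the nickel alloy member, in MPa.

σ ≈ 46.4 MPa (compressive)

Equilibrium of a rigid end plate with no external load gives equal and opposite internal forces ±P in the two members. Since α_{bronze} > α_{nickel alloy}, cooling drives the bronze into tension and the nickel alloy into compression.
Compatibility of the two members (thermal + elastic change equal): (α₁ − α₂)ΔT = P·[1/(A₁E₁) + 1/(A₂E₂)].
|α₁ − α₂|·ΔT = 4×10⁻⁶ × 111 = 0.000444.
1/(A₁E₁) + 1/(A₂E₂) = 1/(775×204×10³) + 1/(1550×107×10³) = 1.235×10⁻⁸ N⁻¹.
So P = 0.000444 / 1.235×10⁻⁸ = 35.94 kN.
σ_{nickel alloy} = P/A₁ = 35940/775 = 46.37 MPa, compressive.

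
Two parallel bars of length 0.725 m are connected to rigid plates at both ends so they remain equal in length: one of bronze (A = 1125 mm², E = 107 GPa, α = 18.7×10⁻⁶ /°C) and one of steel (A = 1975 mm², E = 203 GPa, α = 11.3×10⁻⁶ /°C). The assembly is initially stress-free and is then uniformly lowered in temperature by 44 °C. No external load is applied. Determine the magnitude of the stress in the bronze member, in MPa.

The bronze has the larger α, so on cooling it would change length more than the steel if both were free. The rigid plates force a common final length, so the bronze is put into tension and the steel into compression, with equal and opposite forces P (no external load).
Setting the final lengths equal and cancelling L: (α₁ − α₂)ΔT = P/(A₁E₁) + P/(A₂E₂).
|α₁ − α₂|·ΔT = 7.4×10⁻⁶ × 44 = 0.0003256.
1/(A₁E₁) + 1/(A₂E₂) = 1/(1125×107×10³) + 1/(1975×203×10³) = 1.08×10⁻⁸ N⁻¹.
So P = 0.0003256 / 1.08×10⁻⁸ = 30.14 kN.
σ_{bronze} = P/A₁ = 30140/1125 = 26.79 MPa, tensile.

σ ≈ 26.8 MPa (tensile)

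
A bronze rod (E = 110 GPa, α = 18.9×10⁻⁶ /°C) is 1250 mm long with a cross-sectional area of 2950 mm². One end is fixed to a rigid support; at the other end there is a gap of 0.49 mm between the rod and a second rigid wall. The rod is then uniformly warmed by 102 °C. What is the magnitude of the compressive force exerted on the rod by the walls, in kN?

P ≈ 498 kN

If the wall were absent the rod would grow by αΔT L = 18.9×10⁻⁶ × 102 × 1250 = 2.41 mm.
The gap closes (δ_free > 0.49 mm) and the wall then resists a further 2.41 − 0.49 = 1.92 mm of expansion.
So σ = E(δ_free − g)/L = 110×10³ × 1.92/1250 = 168.9 MPa.
P = σA = 168.9 × 2950 = 498.4 kN.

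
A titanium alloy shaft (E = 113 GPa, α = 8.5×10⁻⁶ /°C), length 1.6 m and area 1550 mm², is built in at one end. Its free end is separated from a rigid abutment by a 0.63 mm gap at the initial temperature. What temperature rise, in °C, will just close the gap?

The gap closes when αΔT L = 0.63 mm, since the shaft is still unstressed at that instant.
So ΔT = g/(αL) = 0.63/(8.5×10⁻⁶ × 1600) = 46.32 °C.

ΔT ≈ 46.3 °C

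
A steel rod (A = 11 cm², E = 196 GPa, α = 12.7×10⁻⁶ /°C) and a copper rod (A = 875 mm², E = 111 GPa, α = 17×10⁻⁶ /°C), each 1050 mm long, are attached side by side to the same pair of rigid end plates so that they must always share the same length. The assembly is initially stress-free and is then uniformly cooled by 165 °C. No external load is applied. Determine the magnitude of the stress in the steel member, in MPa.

σ ≈ 43.2 MPa (compressive)

The copper has the larger α, so on cooling it would change length more than the steel if both were free. The rigid plates force a common final length, so the copper is put into tension and the steel into compression, with equal and opposite forces P (no external load).
Compatibility of the two members (thermal + elastic change equal): (α₁ − α₂)ΔT = P·[1/(A₁E₁) + 1/(A₂E₂)].
|α₁ − α₂|·ΔT = 4.3×10⁻⁶ × 165 = 0.0007095.
1/(A₁E₁) + 1/(A₂E₂) = 1/(1100×196×10³) + 1/(875×111×10³) = 1.493×10⁻⁸ N⁻¹.
So P = 0.0007095 / 1.493×10⁻⁸ = 47.51 kN.
σ_{steel} = P/A₁ = 47510/1100 = 43.19 MPa, compressive.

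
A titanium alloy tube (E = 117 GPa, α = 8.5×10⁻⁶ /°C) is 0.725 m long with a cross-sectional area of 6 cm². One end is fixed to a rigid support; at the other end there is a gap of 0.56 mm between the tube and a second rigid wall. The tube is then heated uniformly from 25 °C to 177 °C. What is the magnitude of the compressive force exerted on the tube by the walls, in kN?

Free thermal elongation = αΔT L = 8.5×10⁻⁶ × 152 × 725 = 0.9367 mm.
After closing the 0.56 mm clearance, 0.9367 − 0.56 = 0.3767 mm of expansion remains to be suppressed by the wall.
So σ = E(δ_free − g)/L = 117×10³ × 0.3767/725 = 60.79 MPa.
Force on the wall = σA = 60.79 × 600 mm² = 36.47 kN.

P ≈ 36.5 kN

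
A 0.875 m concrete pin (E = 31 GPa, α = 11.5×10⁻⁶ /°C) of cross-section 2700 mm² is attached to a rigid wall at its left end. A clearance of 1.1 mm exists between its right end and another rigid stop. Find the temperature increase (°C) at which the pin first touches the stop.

ΔT ≈ 109 °C

The gap closes when αΔT L = 1.1 mm, since the pin is still unstressed at that instant.
So ΔT = g/(αL) = 1.1/(11.5×10⁻⁶ × 875) = 109.3 °C.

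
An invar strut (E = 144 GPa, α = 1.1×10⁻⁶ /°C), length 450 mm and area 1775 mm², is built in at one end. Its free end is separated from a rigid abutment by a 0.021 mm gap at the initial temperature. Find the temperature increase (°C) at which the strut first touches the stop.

The gap closes when αΔT L = 0.021 mm, since the strut is still unstressed at that instant.
So ΔT = g/(αL) = 0.021/(1.1×10⁻⁶ × 450) = 42.42 °C.

ΔT ≈ 42.4 °C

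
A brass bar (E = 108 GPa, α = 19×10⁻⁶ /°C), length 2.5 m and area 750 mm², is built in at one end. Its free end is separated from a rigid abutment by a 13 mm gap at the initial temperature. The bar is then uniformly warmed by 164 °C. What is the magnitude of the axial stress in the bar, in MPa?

If the wall were absent the bar would grow by αΔT L = 19×10⁻⁶ × 164 × 2500 = 7.79 mm.
Since δ_free = 7.79 mm is less than the 13 mm gap, the bar never touches the wall. No axial force develops.

σ ≈ 0 MPa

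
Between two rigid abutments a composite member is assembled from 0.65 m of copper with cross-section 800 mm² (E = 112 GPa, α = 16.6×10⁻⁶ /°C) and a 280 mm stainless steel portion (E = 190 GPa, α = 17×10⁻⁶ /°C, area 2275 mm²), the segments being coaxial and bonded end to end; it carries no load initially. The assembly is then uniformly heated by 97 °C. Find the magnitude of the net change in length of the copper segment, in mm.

Free thermal expansion of the whole bar: Σ αᵢΔT Lᵢ = 16.6×10⁻⁶×97×650 + 17×10⁻⁶×97×280 = 1.508 mm.
The walls prevent any net length change, so an axial force P (same in every segment) develops. Compatibility: P · Σ Lᵢ/(AᵢEᵢ) = δ_free.
Σ Lᵢ/(AᵢEᵢ) = 650/(800×112×10³) + 280/(2275×190×10³) = 7.902×10⁻⁶ mm/N.
So P = 1.508 / 7.902×10⁻⁶ = 190.9 kN, compressive.
For the copper segment, free thermal change = 16.6×10⁻⁶×97×650 = 1.047 mm and elastic change from P = 190900×650/(800×112×10³) = 1.385 mm; these oppose, so the net change is 0.338 mm (segment shortens).

|ΔL| ≈ 0.338 mm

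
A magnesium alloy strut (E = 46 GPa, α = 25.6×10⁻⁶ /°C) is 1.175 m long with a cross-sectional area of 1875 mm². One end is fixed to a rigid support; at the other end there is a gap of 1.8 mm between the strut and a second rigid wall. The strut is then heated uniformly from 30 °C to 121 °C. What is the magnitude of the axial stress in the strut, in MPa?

σ ≈ 36.7 MPa (compressive)

If the wall were absent the strut would grow by αΔT L = 25.6×10⁻⁶ × 91 × 1175 = 2.737 mm.
This exceeds the 1.8 mm gap, so the wall pushes back. The portion of expansion that must be recovered elastically is δ_free − gap = 2.737 − 1.8 = 0.9373 mm.
Compatibility: PL/(AE) = 0.9373 mm, so σ = P/A = E × (0.9373/1175) = 36.69 MPa.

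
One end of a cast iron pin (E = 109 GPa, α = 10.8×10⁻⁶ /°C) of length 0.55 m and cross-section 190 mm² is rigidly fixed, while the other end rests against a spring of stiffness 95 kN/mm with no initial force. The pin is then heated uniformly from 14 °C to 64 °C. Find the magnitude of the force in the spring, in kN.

Free thermal expansion: δ_free = αΔT L = 10.8×10⁻⁶ × 50 × 550 = 0.297 mm.
With a force P in the spring, the elastic change of the pin is PL/(AE) and that of the spring is P/k; compatibility requires their sum to equal δ_free.
So P = δ_free / [L/(AE) + 1/k] = 0.297 / [ 550/(190×109×10³) + 1/(95×10³) ].
P = 0.297 / 3.708×10⁻⁵ = 8009 N.

P ≈ 8.01 kN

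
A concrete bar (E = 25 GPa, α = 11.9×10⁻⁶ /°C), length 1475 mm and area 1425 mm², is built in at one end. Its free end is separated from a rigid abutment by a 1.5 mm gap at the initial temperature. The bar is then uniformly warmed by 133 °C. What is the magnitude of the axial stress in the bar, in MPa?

σ ≈ 14.1 MPa (compressive)

Unrestrained expansion: δ_free = αΔT L = 11.9×10⁻⁶ × 133 × 1475 = 2.334 mm.
After closing the 1.5 mm clearance, 2.334 − 1.5 = 0.8345 mm of expansion remains to be suppressed by the wall.
So σ = E(δ_free − g)/L = 25×10³ × 0.8345/1475 = 14.14 MPa.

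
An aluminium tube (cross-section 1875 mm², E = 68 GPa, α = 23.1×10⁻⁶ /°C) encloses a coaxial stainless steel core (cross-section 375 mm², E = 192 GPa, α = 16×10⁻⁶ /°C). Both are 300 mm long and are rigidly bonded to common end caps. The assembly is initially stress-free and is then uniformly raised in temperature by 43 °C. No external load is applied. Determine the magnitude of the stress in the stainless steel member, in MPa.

The aluminium has the larger α, so on heating it would change length more than the stainless steel if both were free. The rigid plates force a common final length, so the aluminium is put into compression and the stainless steel into tension, with equal and opposite forces P (no external load).
Setting the final lengths equal and cancelling L: (α₁ − α₂)ΔT = P/(A₁E₁) + P/(A₂E₂).
|α₁ − α₂|·ΔT = 7.1×10⁻⁶ × 43 = 0.0003053.
1/(A₁E₁) + 1/(A₂E₂) = 1/(1875×68×10³) + 1/(375×192×10³) = 2.173×10⁻⁸ N⁻¹.
So P = 0.0003053 / 2.173×10⁻⁸ = 14.05 kN.
σ_{stainless steel} = P/A₂ = 14050/375 = 37.46 MPa, tensile.

σ ≈ 37.5 MPa (tensile)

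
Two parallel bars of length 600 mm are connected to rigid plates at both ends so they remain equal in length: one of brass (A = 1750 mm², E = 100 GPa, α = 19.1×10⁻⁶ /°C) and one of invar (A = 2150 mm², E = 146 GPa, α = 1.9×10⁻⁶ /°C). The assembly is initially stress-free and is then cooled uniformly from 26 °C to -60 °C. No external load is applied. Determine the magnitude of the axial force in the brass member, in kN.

The brass has the larger α, so on cooling it would change length more than the invar if both were free. The rigid plates force a common final length, so the brass is put into tension and the invar into compression, with equal and opposite forces P (no external load).
Equating the net (thermal + elastic) strains gives |α₁ − α₂|·ΔT = P·[1/(A₁E₁) + 1/(A₂E₂)].
|α₁ − α₂|·ΔT = 17.2×10⁻⁶ × 86 = 0.001479.
1/(A₁E₁) + 1/(A₂E₂) = 1/(1750×100×10³) + 1/(2150×146×10³) = 8.9×10⁻⁹ N⁻¹.
P = 0.001479 / 8.9×10⁻⁹ = 166200 N = 166.2 kN.

P ≈ 166 kN (tensile in the brass)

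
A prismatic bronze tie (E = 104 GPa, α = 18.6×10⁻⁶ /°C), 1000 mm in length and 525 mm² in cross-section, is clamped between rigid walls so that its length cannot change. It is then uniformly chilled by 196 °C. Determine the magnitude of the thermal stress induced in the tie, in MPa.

σ ≈ 379 MPa (tensile)

Because both ends are immovable the net strain is zero, and the suppressed thermal strain is αΔT = 18.6×10⁻⁶ × 196 = 3645.6×10⁻⁶.
The stress required to suppress this strain is σ = Eε = 104×10³ × 3645.6×10⁻⁶ = 379.1 MPa, tensile since the tie is trying to contract.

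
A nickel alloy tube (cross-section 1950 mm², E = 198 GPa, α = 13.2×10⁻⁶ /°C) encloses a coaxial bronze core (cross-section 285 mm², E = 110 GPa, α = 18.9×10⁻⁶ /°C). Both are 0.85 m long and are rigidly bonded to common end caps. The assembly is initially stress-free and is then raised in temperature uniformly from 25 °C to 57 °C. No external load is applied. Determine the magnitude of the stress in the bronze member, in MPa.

σ ≈ 18.6 MPa (compressive)

Both members must finish at the same length. With the larger α, the bronze tends to over-expand; the plates restrain it, putting the bronze in compression and the nickel alloy in tension. With no external load the two internal forces are equal and opposite, magnitude P.
Equating the net (thermal + elastic) strains gives |α₁ − α₂|·ΔT = P·[1/(A₁E₁) + 1/(A₂E₂)].
|α₁ − α₂|·ΔT = 5.7×10⁻⁶ × 32 = 0.0001824.
1/(A₁E₁) + 1/(A₂E₂) = 1/(1950×198×10³) + 1/(285×110×10³) = 3.449×10⁻⁸ N⁻¹.
P = 0.0001824 / 3.449×10⁻⁸ = 5289 N = 5.289 kN.
σ_{bronze} = P/A₂ = 5289/285 = 18.56 MPa, compressive.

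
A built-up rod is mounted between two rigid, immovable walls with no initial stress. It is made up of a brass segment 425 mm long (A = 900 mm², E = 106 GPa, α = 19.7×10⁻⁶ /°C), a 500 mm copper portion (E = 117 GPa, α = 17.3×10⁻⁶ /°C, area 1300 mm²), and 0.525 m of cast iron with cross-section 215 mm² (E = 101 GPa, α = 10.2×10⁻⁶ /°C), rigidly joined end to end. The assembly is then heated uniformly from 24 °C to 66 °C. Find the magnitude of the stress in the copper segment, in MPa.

σ ≈ 22.6 MPa (compressive)

Free thermal expansion of the whole bar: Σ αᵢΔT Lᵢ = 19.7×10⁻⁶×42×425 + 17.3×10⁻⁶×42×500 + 10.2×10⁻⁶×42×525 = 0.9399 mm.
The rigid supports impose zero overall length change; the single axial force P common to all segments must satisfy P Σ Lᵢ/(AᵢEᵢ) = δ_free.
The series flexibility is Σ Lᵢ/(AᵢEᵢ) = 425/(900×106×10³) + 500/(1300×117×10³) + 525/(215×101×10³) = 3.192×10⁻⁵ mm/N.
So P = 0.9399 / 3.192×10⁻⁵ = 29.44 kN, compressive.
σ_{copper} = P / A = 29440 / 1300 = 22.65 MPa.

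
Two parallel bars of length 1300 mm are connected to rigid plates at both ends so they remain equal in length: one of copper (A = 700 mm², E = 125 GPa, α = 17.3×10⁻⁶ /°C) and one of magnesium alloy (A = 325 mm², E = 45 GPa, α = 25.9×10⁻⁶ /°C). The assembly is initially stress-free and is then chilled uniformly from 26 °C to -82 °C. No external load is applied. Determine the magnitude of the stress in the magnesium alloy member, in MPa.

σ ≈ 35.8 MPa (tensile)

Both members must finish at the same length. With the larger α, the magnesium alloy tends to over-contract; the plates restrain it, putting the magnesium alloy in tension and the copper in compression. With no external load the two internal forces are equal and opposite, magnitude P.
Equating the net (thermal + elastic) strains gives |α₁ − α₂|·ΔT = P·[1/(A₁E₁) + 1/(A₂E₂)].
|α₁ − α₂|·ΔT = 8.6×10⁻⁶ × 108 = 0.0009288.
1/(A₁E₁) + 1/(A₂E₂) = 1/(700×125×10³) + 1/(325×45×10³) = 7.98×10⁻⁸ N⁻¹.
P = 0.0009288 / 7.98×10⁻⁸ = 11640 N = 11.64 kN.
σ_{magnesium alloy} = P/A₂ = 11640/325 = 35.81 MPa, tensile.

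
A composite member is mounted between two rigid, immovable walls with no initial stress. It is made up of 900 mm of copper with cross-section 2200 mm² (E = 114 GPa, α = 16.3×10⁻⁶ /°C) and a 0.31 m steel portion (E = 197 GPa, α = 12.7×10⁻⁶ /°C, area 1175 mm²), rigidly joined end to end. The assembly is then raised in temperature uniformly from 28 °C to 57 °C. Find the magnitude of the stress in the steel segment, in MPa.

σ ≈ 93.2 MPa (compressive)

If the supports were absent, the total length change would be Σ αᵢΔT Lᵢ = 16.3×10⁻⁶×29×900 + 12.7×10⁻⁶×29×310 = 0.5396 mm.
The rigid supports impose zero overall length change; the single axial force P common to all segments must satisfy P Σ Lᵢ/(AᵢEᵢ) = δ_free.
Σ Lᵢ/(AᵢEᵢ) = 900/(2200×114×10³) + 310/(1175×197×10³) = 4.928×10⁻⁶ mm/N.
P = 0.5396 / 4.928×10⁻⁶ = 109500 N = 109.5 kN, compressive.
σ_{steel} = P / A = 109500 / 1175 = 93.19 MPa.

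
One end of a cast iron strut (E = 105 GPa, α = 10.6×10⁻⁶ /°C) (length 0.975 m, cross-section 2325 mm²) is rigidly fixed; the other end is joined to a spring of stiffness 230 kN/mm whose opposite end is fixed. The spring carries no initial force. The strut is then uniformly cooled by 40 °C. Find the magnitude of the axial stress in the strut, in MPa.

The unrestrained thermal change is αΔT L = 10.6×10⁻⁶ × 40 × 975 = 0.4134 mm.
With a force P in the spring, the elastic change of the strut is PL/(AE) and that of the spring is P/k; compatibility requires their sum to equal δ_free.
P [ L/(AE) + 1/k ] = δ_free → P [ 975/(2325×105×10³) + 1/(230×10³) ] = 0.4134.
P = 0.4134 / 8.342×10⁻⁶ = 49560 N.
σ = P/A = 49560/2325 = 21.32 MPa.

σ ≈ 21.3 MPa (tensile)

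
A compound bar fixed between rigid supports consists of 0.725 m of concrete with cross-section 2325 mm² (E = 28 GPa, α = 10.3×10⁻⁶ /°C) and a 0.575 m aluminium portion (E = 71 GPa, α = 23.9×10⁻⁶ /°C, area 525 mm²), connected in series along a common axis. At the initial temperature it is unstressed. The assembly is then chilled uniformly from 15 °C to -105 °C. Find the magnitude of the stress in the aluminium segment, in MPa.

σ ≈ 183 MPa (tensile)

Free thermal contraction of the whole bar: Σ αᵢΔT Lᵢ = 10.3×10⁻⁶×120×725 + 23.9×10⁻⁶×120×575 = 2.545 mm.
Since the ends are fixed, an axial force P builds up, equal in every segment, with P · Σ Lᵢ/(AᵢEᵢ) = δ_free.
The series flexibility is Σ Lᵢ/(AᵢEᵢ) = 725/(2325×28×10³) + 575/(525×71×10³) = 2.656×10⁻⁵ mm/N.
Hence P = δ_free / Σ(L/AE) = 2.545/2.656×10⁻⁵ = 95.82 kN (tensile).
σ_{aluminium} = P / A = 95820 / 525 = 182.5 MPa.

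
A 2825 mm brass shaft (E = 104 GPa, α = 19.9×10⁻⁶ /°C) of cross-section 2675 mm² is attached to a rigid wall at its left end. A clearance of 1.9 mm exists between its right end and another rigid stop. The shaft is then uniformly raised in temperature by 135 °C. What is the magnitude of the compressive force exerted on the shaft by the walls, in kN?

Unrestrained expansion: δ_free = αΔT L = 19.9×10⁻⁶ × 135 × 2825 = 7.589 mm.
After closing the 1.9 mm clearance, 7.589 − 1.9 = 5.689 mm of expansion remains to be suppressed by the wall.
So σ = E(δ_free − g)/L = 104×10³ × 5.689/2825 = 209.4 MPa.
Force on the wall = σA = 209.4 × 2675 mm² = 560.3 kN.

P ≈ 560 kN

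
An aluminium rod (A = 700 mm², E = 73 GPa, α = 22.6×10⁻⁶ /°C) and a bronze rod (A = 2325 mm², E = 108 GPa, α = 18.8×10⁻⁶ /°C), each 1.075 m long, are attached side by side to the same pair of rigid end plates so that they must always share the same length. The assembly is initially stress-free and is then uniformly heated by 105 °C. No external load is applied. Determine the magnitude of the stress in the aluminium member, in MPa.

Equilibrium of a rigid end plate with no external load gives equal and opposite internal forces ±P in the two members. Since α_{aluminium} > α_{bronze}, heating drives the aluminium into compression and the bronze into tension.
Equating the net (thermal + elastic) strains gives |α₁ − α₂|·ΔT = P·[1/(A₁E₁) + 1/(A₂E₂)].
|α₁ − α₂|·ΔT = 3.8×10⁻⁶ × 105 = 0.000399.
1/(A₁E₁) + 1/(A₂E₂) = 1/(700×73×10³) + 1/(2325×108×10³) = 2.355×10⁻⁸ N⁻¹.
So P = 0.000399 / 2.355×10⁻⁸ = 16.94 kN.
σ_{aluminium} = P/A₁ = 16940/700 = 24.2 MPa, compressive.

σ ≈ 24.2 MPa (compressive)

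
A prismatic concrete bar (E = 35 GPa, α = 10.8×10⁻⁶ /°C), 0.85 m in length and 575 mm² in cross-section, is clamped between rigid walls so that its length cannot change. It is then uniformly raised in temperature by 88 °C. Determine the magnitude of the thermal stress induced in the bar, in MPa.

σ ≈ 33.3 MPa (compressive)

With length fixed, the mechanical strain must cancel the thermal strain αΔT = 10.8×10⁻⁶ × 88 = 950.4×10⁻⁶.
σ = EαΔT = 35×10³ × 10.8×10⁻⁶ × 88 = 33.26 MPa (compressive; the bar is trying to expand).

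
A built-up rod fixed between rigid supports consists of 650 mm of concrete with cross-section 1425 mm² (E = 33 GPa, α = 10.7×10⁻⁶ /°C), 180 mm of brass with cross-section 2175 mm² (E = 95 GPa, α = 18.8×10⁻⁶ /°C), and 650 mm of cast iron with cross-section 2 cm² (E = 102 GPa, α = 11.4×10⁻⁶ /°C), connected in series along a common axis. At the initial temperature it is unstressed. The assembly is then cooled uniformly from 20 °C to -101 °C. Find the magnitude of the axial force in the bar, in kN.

With the walls removed the bar would change length by δ_free = Σ αᵢΔT Lᵢ = 10.7×10⁻⁶×121×650 + 18.8×10⁻⁶×121×180 + 11.4×10⁻⁶×121×650 = 2.148 mm.
Since the ends are fixed, an axial force P builds up, equal in every segment, with P · Σ Lᵢ/(AᵢEᵢ) = δ_free.
Σ Lᵢ/(AᵢEᵢ) = 650/(1425×33×10³) + 180/(2175×95×10³) + 650/(200×102×10³) = 4.656×10⁻⁵ mm/N.
So P = 2.148 / 4.656×10⁻⁵ = 46.13 kN, tensile.

P ≈ 46.1 kN (tensile)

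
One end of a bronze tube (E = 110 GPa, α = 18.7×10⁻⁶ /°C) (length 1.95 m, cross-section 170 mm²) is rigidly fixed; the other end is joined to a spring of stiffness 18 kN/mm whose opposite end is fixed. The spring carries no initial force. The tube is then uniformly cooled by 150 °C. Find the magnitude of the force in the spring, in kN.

P ≈ 34.2 kN

The unrestrained thermal change is αΔT L = 18.7×10⁻⁶ × 150 × 1950 = 5.47 mm.
Let P be the tensile force in the spring. The tube extends elastically by PL/(AE) and the spring stretches by P/k; together these equal δ_free.
P [ L/(AE) + 1/k ] = δ_free → P [ 1950/(170×110×10³) + 1/(18×10³) ] = 5.47.
P = 5.47 / 0.0001598 = 34220 N.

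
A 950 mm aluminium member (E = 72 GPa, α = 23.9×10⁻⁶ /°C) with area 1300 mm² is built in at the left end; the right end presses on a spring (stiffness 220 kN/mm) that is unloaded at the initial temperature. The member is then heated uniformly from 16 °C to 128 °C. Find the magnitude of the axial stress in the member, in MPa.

σ ≈ 133 MPa (compressive)

If the spring were absent the member would lengthen by αΔT L = 23.9×10⁻⁶ × 112 × 950 = 2.543 mm.
Let P be the compressive force at the spring. The member shortens elastically by PL/(AE) and the spring compresses by P/k; together these equal δ_free.
P [ L/(AE) + 1/k ] = δ_free → P [ 950/(1300×72×10³) + 1/(220×10³) ] = 2.543.
P = 2.543 / 1.47×10⁻⁵ = 173000 N.
σ = P/A = 173000/1300 = 133.1 MPa.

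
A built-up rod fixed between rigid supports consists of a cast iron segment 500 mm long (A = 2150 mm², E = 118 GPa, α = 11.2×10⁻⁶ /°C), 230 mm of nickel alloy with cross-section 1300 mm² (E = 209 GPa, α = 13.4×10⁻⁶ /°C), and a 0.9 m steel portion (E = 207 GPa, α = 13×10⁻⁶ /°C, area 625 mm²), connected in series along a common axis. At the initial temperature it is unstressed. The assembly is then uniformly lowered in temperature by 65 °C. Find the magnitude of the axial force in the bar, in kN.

P ≈ 136 kN (tensile)

Free thermal contraction of the whole bar: Σ αᵢΔT Lᵢ = 11.2×10⁻⁶×65×500 + 13.4×10⁻⁶×65×230 + 13×10⁻⁶×65×900 = 1.325 mm.
The rigid supports impose zero overall length change; the single axial force P common to all segments must satisfy P Σ Lᵢ/(AᵢEᵢ) = δ_free.
The series flexibility is Σ Lᵢ/(AᵢEᵢ) = 500/(2150×118×10³) + 230/(1300×209×10³) + 900/(625×207×10³) = 9.774×10⁻⁶ mm/N.
P = 1.325 / 9.774×10⁻⁶ = 135500 N = 135.5 kN, tensile.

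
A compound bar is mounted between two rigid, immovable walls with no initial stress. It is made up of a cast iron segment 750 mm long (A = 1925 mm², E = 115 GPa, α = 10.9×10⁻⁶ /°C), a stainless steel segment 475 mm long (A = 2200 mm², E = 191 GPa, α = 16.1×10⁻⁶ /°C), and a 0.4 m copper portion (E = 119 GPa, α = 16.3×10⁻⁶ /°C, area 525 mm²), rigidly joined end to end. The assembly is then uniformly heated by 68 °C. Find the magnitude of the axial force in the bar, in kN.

P ≈ 139 kN (compressive)

With the walls removed the bar would change length by δ_free = Σ αᵢΔT Lᵢ = 10.9×10⁻⁶×68×750 + 16.1×10⁻⁶×68×475 + 16.3×10⁻⁶×68×400 = 1.519 mm.
The walls prevent any net length change, so an axial force P (same in every segment) develops. Compatibility: P · Σ Lᵢ/(AᵢEᵢ) = δ_free.
The series flexibility is Σ Lᵢ/(AᵢEᵢ) = 750/(1925×115×10³) + 475/(2200×191×10³) + 400/(525×119×10³) = 1.092×10⁻⁵ mm/N.
So P = 1.519 / 1.092×10⁻⁵ = 139.1 kN, compressive.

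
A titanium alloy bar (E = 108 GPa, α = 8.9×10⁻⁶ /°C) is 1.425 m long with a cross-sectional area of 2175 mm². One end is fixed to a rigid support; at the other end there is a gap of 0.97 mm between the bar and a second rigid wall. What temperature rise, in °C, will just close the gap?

ΔT ≈ 76.5 °C

Contact occurs when the free expansion equals the gap: αΔT L = 0.97 mm.
So ΔT = g/(αL) = 0.97/(8.9×10⁻⁶ × 1425) = 76.48 °C.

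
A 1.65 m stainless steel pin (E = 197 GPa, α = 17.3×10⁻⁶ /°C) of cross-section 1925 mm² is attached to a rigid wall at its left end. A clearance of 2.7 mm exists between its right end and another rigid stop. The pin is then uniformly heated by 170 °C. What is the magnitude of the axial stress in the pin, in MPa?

If the wall were absent the pin would grow by αΔT L = 17.3×10⁻⁶ × 170 × 1650 = 4.853 mm.
The gap closes (δ_free > 2.7 mm) and the wall then resists a further 4.853 − 2.7 = 2.153 mm of expansion.
Compatibility: PL/(AE) = 2.153 mm, so σ = P/A = E × (2.153/1650) = 257 MPa.

σ ≈ 257 MPa (compressive)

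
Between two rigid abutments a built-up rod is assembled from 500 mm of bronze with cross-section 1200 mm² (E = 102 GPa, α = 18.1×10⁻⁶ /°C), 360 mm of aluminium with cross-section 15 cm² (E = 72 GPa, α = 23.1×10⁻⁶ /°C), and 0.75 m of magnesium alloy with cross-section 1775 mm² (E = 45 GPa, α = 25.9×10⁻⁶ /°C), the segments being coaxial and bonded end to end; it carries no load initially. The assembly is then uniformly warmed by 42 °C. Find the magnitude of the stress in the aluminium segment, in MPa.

With the walls removed the bar would change length by δ_free = Σ αᵢΔT Lᵢ = 18.1×10⁻⁶×42×500 + 23.1×10⁻⁶×42×360 + 25.9×10⁻⁶×42×750 = 1.545 mm.
Since the ends are fixed, an axial force P builds up, equal in every segment, with P · Σ Lᵢ/(AᵢEᵢ) = δ_free.
The series flexibility is Σ Lᵢ/(AᵢEᵢ) = 500/(1200×102×10³) + 360/(1500×72×10³) + 750/(1775×45×10³) = 1.681×10⁻⁵ mm/N.
Hence P = δ_free / Σ(L/AE) = 1.545/1.681×10⁻⁵ = 91.93 kN (compressive).
σ_{aluminium} = P / A = 91930 / 1500 = 61.29 MPa.

σ ≈ 61.3 MPa (compressive)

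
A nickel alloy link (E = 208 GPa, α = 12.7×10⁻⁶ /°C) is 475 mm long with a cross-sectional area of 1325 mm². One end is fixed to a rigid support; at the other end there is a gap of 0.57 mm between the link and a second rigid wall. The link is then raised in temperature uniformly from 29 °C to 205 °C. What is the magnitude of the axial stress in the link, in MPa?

If the wall were absent the link would grow by αΔT L = 12.7×10⁻⁶ × 176 × 475 = 1.062 mm.
After closing the 0.57 mm clearance, 1.062 − 0.57 = 0.4917 mm of expansion remains to be suppressed by the wall.
So σ = E(δ_free − g)/L = 208×10³ × 0.4917/475 = 215.3 MPa.

σ ≈ 215 MPa (compressive)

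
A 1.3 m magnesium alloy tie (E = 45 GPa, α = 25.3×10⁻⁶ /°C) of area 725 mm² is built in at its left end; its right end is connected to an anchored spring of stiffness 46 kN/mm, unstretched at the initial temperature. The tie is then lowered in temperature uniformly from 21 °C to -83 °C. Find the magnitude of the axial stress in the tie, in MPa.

Free thermal contraction: δ_free = αΔT L = 25.3×10⁻⁶ × 104 × 1300 = 3.421 mm.
With a force P in the spring, the elastic change of the tie is PL/(AE) and that of the spring is P/k; compatibility requires their sum to equal δ_free.
So P = δ_free / [L/(AE) + 1/k] = 3.421 / [ 1300/(725×45×10³) + 1/(46×10³) ].
P = 3.421 / 6.159×10⁻⁵ = 55540 N.
σ = P/A = 55540/725 = 76.61 MPa.

σ ≈ 76.6 MPa (tensile)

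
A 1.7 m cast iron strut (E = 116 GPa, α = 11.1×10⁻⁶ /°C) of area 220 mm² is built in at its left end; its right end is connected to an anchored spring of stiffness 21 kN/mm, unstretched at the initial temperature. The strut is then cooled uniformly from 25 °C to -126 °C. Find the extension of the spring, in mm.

δ ≈ 1.19 mm

Free thermal contraction: δ_free = αΔT L = 11.1×10⁻⁶ × 151 × 1700 = 2.849 mm.
With a force P in the spring, the elastic change of the strut is PL/(AE) and that of the spring is P/k; compatibility requires their sum to equal δ_free.
P [ L/(AE) + 1/k ] = δ_free → P [ 1700/(220×116×10³) + 1/(21×10³) ] = 2.849.
P = 2.849 / 0.0001142 = 24940 N.
Spring extension = P/k = 24940/(21×10³) = 1.188 mm.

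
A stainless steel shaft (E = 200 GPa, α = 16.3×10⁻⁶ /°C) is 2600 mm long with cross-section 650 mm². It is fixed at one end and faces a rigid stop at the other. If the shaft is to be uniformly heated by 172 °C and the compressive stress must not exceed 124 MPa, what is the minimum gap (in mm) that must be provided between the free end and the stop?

Free expansion if unrestrained: δ_free = αΔT L = 16.3×10⁻⁶ × 172 × 2600 = 7.289 mm.
A stress of 124 MPa corresponds to the wall pushing the shaft back by σL/E = 124×2600/(200×10³) = 1.612 mm.
The gap must absorb the remainder: g_min = 7.289 − 1.612 = 5.677 mm.

g ≈ 5.68 mm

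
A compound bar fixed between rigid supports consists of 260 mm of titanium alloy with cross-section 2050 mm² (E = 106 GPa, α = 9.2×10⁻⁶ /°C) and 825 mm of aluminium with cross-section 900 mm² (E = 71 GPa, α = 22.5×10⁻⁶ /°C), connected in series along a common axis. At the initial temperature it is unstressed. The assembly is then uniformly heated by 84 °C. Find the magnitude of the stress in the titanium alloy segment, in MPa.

If the supports were absent, the total length change would be Σ αᵢΔT Lᵢ = 9.2×10⁻⁶×84×260 + 22.5×10⁻⁶×84×825 = 1.76 mm.
The walls prevent any net length change, so an axial force P (same in every segment) develops. Compatibility: P · Σ Lᵢ/(AᵢEᵢ) = δ_free.
The series flexibility is Σ Lᵢ/(AᵢEᵢ) = 260/(2050×106×10³) + 825/(900×71×10³) = 1.411×10⁻⁵ mm/N.
P = 1.76 / 1.411×10⁻⁵ = 124800 N = 124.8 kN, compressive.
σ_{titanium alloy} = P / A = 124800 / 2050 = 60.86 MPa.

σ ≈ 60.9 MPa (compressive)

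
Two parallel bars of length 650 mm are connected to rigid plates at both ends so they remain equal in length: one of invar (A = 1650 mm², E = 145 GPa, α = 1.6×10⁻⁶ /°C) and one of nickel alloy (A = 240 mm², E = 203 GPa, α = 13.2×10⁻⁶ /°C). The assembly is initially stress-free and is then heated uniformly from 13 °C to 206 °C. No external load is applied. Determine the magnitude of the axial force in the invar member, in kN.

P ≈ 90.6 kN (tensile in the invar)

The nickel alloy has the larger α, so on heating it would change length more than the invar if both were free. The rigid plates force a common final length, so the nickel alloy is put into compression and the invar into tension, with equal and opposite forces P (no external load).
Setting the final lengths equal and cancelling L: (α₁ − α₂)ΔT = P/(A₁E₁) + P/(A₂E₂).
|α₁ − α₂|·ΔT = 11.6×10⁻⁶ × 193 = 0.002239.
1/(A₁E₁) + 1/(A₂E₂) = 1/(1650×145×10³) + 1/(240×203×10³) = 2.471×10⁻⁸ N⁻¹.
P = 0.002239 / 2.471×10⁻⁸ = 90620 N = 90.62 kN.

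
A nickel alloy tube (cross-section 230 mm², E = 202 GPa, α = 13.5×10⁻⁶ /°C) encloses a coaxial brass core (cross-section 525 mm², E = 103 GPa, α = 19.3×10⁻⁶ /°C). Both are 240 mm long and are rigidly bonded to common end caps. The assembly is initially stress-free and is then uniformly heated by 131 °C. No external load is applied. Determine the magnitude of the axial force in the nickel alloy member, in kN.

P ≈ 19 kN (tensile in the nickel alloy)

Both members must finish at the same length. With the larger α, the brass tends to over-expand; the plates restrain it, putting the brass in compression and the nickel alloy in tension. With no external load the two internal forces are equal and opposite, magnitude P.
Equating the net (thermal + elastic) strains gives |α₁ − α₂|·ΔT = P·[1/(A₁E₁) + 1/(A₂E₂)].
|α₁ − α₂|·ΔT = 5.8×10⁻⁶ × 131 = 0.0007598.
1/(A₁E₁) + 1/(A₂E₂) = 1/(230×202×10³) + 1/(525×103×10³) = 4.002×10⁻⁸ N⁻¹.
P = 0.0007598 / 4.002×10⁻⁸ = 18990 N = 18.99 kN.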